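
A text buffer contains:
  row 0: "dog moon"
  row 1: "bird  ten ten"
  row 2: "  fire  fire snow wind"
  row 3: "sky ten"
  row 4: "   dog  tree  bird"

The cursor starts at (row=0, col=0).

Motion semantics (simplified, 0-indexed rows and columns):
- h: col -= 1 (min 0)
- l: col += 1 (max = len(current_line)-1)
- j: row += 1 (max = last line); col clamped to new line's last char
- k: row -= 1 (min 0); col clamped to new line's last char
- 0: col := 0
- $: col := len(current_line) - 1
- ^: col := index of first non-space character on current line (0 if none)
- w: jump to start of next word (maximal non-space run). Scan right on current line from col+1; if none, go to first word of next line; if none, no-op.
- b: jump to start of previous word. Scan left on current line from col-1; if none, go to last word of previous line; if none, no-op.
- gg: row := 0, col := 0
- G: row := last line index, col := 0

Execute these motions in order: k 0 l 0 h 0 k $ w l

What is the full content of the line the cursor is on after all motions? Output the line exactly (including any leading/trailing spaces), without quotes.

Answer: bird  ten ten

Derivation:
After 1 (k): row=0 col=0 char='d'
After 2 (0): row=0 col=0 char='d'
After 3 (l): row=0 col=1 char='o'
After 4 (0): row=0 col=0 char='d'
After 5 (h): row=0 col=0 char='d'
After 6 (0): row=0 col=0 char='d'
After 7 (k): row=0 col=0 char='d'
After 8 ($): row=0 col=7 char='n'
After 9 (w): row=1 col=0 char='b'
After 10 (l): row=1 col=1 char='i'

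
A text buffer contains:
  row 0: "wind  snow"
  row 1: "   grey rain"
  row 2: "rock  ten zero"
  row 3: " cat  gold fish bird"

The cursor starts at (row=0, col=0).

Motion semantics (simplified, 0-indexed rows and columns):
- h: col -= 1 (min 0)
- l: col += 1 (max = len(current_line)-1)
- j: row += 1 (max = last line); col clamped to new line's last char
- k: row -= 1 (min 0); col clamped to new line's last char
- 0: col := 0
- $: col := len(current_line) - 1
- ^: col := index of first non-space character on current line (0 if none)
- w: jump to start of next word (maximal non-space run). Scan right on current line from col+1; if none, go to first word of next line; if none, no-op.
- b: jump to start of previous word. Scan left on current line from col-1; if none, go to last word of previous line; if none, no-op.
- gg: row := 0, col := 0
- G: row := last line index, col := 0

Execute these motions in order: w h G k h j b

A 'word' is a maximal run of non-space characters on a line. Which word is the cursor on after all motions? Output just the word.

Answer: zero

Derivation:
After 1 (w): row=0 col=6 char='s'
After 2 (h): row=0 col=5 char='_'
After 3 (G): row=3 col=0 char='_'
After 4 (k): row=2 col=0 char='r'
After 5 (h): row=2 col=0 char='r'
After 6 (j): row=3 col=0 char='_'
After 7 (b): row=2 col=10 char='z'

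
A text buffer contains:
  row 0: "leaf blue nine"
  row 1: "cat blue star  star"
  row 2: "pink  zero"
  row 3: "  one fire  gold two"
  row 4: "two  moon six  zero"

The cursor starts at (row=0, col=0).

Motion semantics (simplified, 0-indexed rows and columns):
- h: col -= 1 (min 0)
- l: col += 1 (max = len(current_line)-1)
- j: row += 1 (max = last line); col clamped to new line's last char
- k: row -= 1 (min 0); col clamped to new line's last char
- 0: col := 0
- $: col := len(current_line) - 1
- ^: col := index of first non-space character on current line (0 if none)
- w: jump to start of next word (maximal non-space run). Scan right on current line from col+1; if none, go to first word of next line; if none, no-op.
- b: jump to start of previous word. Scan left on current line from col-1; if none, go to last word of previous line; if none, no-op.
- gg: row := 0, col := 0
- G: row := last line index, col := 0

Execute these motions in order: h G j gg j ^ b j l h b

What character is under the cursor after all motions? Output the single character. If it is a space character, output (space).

After 1 (h): row=0 col=0 char='l'
After 2 (G): row=4 col=0 char='t'
After 3 (j): row=4 col=0 char='t'
After 4 (gg): row=0 col=0 char='l'
After 5 (j): row=1 col=0 char='c'
After 6 (^): row=1 col=0 char='c'
After 7 (b): row=0 col=10 char='n'
After 8 (j): row=1 col=10 char='t'
After 9 (l): row=1 col=11 char='a'
After 10 (h): row=1 col=10 char='t'
After 11 (b): row=1 col=9 char='s'

Answer: s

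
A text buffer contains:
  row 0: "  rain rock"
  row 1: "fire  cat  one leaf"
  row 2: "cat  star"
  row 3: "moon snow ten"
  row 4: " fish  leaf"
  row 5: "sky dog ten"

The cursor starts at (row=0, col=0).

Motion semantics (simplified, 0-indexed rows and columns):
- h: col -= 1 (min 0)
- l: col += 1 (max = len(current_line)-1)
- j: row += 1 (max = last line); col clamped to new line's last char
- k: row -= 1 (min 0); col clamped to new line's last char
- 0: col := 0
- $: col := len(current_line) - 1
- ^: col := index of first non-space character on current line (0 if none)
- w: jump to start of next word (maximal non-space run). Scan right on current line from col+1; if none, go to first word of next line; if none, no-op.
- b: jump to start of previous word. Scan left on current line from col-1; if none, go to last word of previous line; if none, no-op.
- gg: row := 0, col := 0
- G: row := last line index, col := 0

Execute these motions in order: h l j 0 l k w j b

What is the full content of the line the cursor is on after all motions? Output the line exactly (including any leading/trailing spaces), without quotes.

After 1 (h): row=0 col=0 char='_'
After 2 (l): row=0 col=1 char='_'
After 3 (j): row=1 col=1 char='i'
After 4 (0): row=1 col=0 char='f'
After 5 (l): row=1 col=1 char='i'
After 6 (k): row=0 col=1 char='_'
After 7 (w): row=0 col=2 char='r'
After 8 (j): row=1 col=2 char='r'
After 9 (b): row=1 col=0 char='f'

Answer: fire  cat  one leaf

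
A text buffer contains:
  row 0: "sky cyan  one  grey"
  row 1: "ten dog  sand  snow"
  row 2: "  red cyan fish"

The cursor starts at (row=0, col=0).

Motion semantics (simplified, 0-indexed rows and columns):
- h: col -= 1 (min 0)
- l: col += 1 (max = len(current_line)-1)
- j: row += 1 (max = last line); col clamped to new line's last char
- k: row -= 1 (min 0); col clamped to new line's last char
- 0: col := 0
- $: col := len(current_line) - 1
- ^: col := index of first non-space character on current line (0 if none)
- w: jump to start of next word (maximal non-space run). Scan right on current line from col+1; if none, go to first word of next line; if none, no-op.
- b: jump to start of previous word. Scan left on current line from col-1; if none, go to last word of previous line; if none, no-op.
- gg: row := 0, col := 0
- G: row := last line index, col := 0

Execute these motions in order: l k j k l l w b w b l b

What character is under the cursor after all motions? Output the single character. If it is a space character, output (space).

After 1 (l): row=0 col=1 char='k'
After 2 (k): row=0 col=1 char='k'
After 3 (j): row=1 col=1 char='e'
After 4 (k): row=0 col=1 char='k'
After 5 (l): row=0 col=2 char='y'
After 6 (l): row=0 col=3 char='_'
After 7 (w): row=0 col=4 char='c'
After 8 (b): row=0 col=0 char='s'
After 9 (w): row=0 col=4 char='c'
After 10 (b): row=0 col=0 char='s'
After 11 (l): row=0 col=1 char='k'
After 12 (b): row=0 col=0 char='s'

Answer: s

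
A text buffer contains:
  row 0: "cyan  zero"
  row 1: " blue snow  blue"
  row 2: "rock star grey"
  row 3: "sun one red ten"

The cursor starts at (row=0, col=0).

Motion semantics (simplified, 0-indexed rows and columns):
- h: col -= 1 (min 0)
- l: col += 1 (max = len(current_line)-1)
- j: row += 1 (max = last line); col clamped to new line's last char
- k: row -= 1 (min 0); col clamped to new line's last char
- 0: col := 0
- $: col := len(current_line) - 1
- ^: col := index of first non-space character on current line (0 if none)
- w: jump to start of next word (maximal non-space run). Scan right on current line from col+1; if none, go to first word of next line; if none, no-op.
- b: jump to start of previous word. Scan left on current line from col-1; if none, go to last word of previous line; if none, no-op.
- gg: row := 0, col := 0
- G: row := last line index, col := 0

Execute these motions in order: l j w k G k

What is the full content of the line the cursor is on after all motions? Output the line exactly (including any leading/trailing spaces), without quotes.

After 1 (l): row=0 col=1 char='y'
After 2 (j): row=1 col=1 char='b'
After 3 (w): row=1 col=6 char='s'
After 4 (k): row=0 col=6 char='z'
After 5 (G): row=3 col=0 char='s'
After 6 (k): row=2 col=0 char='r'

Answer: rock star grey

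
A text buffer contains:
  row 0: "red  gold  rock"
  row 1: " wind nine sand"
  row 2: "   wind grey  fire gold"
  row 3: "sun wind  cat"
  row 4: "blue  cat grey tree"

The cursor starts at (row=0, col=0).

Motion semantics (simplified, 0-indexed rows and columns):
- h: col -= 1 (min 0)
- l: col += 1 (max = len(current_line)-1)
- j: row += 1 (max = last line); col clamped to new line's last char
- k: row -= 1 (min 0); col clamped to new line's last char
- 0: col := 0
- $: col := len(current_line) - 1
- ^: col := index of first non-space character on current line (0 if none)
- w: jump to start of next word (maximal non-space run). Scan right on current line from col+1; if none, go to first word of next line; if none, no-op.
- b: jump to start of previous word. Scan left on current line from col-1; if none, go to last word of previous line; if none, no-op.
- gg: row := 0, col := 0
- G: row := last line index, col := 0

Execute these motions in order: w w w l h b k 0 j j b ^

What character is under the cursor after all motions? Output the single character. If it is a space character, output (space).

After 1 (w): row=0 col=5 char='g'
After 2 (w): row=0 col=11 char='r'
After 3 (w): row=1 col=1 char='w'
After 4 (l): row=1 col=2 char='i'
After 5 (h): row=1 col=1 char='w'
After 6 (b): row=0 col=11 char='r'
After 7 (k): row=0 col=11 char='r'
After 8 (0): row=0 col=0 char='r'
After 9 (j): row=1 col=0 char='_'
After 10 (j): row=2 col=0 char='_'
After 11 (b): row=1 col=11 char='s'
After 12 (^): row=1 col=1 char='w'

Answer: w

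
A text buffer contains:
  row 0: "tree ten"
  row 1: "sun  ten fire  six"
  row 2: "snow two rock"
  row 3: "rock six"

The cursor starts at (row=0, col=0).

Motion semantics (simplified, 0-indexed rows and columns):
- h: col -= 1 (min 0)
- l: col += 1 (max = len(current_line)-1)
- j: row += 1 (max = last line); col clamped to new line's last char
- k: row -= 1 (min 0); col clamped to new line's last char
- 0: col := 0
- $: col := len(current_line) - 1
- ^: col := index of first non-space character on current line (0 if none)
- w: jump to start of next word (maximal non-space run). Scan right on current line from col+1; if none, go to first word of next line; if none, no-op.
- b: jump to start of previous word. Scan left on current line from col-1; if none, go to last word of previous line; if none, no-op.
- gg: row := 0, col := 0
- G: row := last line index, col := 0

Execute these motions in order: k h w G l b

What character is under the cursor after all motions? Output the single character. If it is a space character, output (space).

After 1 (k): row=0 col=0 char='t'
After 2 (h): row=0 col=0 char='t'
After 3 (w): row=0 col=5 char='t'
After 4 (G): row=3 col=0 char='r'
After 5 (l): row=3 col=1 char='o'
After 6 (b): row=3 col=0 char='r'

Answer: r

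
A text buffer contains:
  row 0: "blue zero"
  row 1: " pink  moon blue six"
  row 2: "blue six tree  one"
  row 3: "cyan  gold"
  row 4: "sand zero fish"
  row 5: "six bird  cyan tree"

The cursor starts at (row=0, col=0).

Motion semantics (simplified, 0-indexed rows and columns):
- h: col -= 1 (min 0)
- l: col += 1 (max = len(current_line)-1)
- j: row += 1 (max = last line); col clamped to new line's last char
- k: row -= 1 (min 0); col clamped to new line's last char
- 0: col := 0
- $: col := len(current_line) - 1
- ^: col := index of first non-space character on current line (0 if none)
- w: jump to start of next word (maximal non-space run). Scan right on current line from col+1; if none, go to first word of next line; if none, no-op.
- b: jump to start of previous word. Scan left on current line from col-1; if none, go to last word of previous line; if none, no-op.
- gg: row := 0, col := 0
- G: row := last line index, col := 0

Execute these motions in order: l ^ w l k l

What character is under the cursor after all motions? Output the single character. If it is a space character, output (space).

After 1 (l): row=0 col=1 char='l'
After 2 (^): row=0 col=0 char='b'
After 3 (w): row=0 col=5 char='z'
After 4 (l): row=0 col=6 char='e'
After 5 (k): row=0 col=6 char='e'
After 6 (l): row=0 col=7 char='r'

Answer: r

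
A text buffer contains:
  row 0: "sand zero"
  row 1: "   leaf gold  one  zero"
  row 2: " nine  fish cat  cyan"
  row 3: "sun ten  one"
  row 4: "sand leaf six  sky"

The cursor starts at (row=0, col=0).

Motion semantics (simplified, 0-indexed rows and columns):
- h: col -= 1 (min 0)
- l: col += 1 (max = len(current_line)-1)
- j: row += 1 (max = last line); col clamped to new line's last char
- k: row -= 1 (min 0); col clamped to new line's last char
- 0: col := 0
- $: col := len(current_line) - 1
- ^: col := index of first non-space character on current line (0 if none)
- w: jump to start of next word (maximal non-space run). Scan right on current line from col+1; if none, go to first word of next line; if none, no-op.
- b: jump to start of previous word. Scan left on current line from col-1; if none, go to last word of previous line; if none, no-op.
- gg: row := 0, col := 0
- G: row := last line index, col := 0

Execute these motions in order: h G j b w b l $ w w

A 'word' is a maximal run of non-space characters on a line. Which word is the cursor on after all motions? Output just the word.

Answer: leaf

Derivation:
After 1 (h): row=0 col=0 char='s'
After 2 (G): row=4 col=0 char='s'
After 3 (j): row=4 col=0 char='s'
After 4 (b): row=3 col=9 char='o'
After 5 (w): row=4 col=0 char='s'
After 6 (b): row=3 col=9 char='o'
After 7 (l): row=3 col=10 char='n'
After 8 ($): row=3 col=11 char='e'
After 9 (w): row=4 col=0 char='s'
After 10 (w): row=4 col=5 char='l'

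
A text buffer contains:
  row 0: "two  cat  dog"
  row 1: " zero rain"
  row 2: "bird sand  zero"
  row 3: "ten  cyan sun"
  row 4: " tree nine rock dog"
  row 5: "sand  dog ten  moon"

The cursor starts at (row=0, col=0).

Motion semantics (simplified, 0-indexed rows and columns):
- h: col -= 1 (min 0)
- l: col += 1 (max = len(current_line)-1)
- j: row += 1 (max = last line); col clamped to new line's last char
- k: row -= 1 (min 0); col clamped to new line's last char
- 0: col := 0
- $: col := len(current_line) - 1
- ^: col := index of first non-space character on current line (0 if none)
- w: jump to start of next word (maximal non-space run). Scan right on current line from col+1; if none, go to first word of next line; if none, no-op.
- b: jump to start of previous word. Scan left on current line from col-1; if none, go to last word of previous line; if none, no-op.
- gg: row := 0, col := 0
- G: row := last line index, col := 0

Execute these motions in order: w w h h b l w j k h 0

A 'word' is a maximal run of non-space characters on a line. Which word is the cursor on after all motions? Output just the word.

After 1 (w): row=0 col=5 char='c'
After 2 (w): row=0 col=10 char='d'
After 3 (h): row=0 col=9 char='_'
After 4 (h): row=0 col=8 char='_'
After 5 (b): row=0 col=5 char='c'
After 6 (l): row=0 col=6 char='a'
After 7 (w): row=0 col=10 char='d'
After 8 (j): row=1 col=9 char='n'
After 9 (k): row=0 col=9 char='_'
After 10 (h): row=0 col=8 char='_'
After 11 (0): row=0 col=0 char='t'

Answer: two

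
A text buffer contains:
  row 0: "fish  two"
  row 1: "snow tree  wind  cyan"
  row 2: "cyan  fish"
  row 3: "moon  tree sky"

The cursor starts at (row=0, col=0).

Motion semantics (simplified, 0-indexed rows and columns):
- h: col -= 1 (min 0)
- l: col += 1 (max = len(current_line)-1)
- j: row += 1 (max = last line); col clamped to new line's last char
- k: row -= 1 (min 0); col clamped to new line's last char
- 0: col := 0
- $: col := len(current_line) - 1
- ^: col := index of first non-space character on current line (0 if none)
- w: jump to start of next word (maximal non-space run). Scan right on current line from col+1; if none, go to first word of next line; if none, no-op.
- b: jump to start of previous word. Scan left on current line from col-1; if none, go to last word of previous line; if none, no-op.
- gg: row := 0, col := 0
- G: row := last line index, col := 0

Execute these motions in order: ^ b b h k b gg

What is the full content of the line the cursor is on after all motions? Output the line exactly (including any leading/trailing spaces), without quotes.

Answer: fish  two

Derivation:
After 1 (^): row=0 col=0 char='f'
After 2 (b): row=0 col=0 char='f'
After 3 (b): row=0 col=0 char='f'
After 4 (h): row=0 col=0 char='f'
After 5 (k): row=0 col=0 char='f'
After 6 (b): row=0 col=0 char='f'
After 7 (gg): row=0 col=0 char='f'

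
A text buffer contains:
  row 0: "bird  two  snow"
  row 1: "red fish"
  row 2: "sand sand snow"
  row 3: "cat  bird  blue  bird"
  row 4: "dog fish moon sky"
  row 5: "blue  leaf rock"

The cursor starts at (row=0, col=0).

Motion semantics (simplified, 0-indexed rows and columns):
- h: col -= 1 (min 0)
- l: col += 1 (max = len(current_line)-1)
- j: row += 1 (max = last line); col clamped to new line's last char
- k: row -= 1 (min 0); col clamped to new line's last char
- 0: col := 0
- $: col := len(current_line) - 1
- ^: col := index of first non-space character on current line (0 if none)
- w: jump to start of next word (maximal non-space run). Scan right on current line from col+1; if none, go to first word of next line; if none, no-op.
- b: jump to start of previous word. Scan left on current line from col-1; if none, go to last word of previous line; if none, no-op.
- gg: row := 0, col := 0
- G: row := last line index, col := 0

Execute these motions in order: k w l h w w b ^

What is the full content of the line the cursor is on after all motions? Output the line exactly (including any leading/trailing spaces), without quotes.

After 1 (k): row=0 col=0 char='b'
After 2 (w): row=0 col=6 char='t'
After 3 (l): row=0 col=7 char='w'
After 4 (h): row=0 col=6 char='t'
After 5 (w): row=0 col=11 char='s'
After 6 (w): row=1 col=0 char='r'
After 7 (b): row=0 col=11 char='s'
After 8 (^): row=0 col=0 char='b'

Answer: bird  two  snow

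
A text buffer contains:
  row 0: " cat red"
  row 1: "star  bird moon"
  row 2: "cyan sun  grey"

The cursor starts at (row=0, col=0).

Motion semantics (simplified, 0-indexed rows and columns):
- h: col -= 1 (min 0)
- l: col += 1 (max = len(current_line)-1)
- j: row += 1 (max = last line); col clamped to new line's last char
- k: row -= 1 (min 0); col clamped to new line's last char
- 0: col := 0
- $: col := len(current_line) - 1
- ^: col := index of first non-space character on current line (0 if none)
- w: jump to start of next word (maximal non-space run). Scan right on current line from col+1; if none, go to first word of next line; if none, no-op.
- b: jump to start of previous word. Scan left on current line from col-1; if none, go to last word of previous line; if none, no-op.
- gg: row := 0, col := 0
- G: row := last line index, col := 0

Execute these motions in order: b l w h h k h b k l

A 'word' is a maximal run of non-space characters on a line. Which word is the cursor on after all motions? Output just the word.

Answer: cat

Derivation:
After 1 (b): row=0 col=0 char='_'
After 2 (l): row=0 col=1 char='c'
After 3 (w): row=0 col=5 char='r'
After 4 (h): row=0 col=4 char='_'
After 5 (h): row=0 col=3 char='t'
After 6 (k): row=0 col=3 char='t'
After 7 (h): row=0 col=2 char='a'
After 8 (b): row=0 col=1 char='c'
After 9 (k): row=0 col=1 char='c'
After 10 (l): row=0 col=2 char='a'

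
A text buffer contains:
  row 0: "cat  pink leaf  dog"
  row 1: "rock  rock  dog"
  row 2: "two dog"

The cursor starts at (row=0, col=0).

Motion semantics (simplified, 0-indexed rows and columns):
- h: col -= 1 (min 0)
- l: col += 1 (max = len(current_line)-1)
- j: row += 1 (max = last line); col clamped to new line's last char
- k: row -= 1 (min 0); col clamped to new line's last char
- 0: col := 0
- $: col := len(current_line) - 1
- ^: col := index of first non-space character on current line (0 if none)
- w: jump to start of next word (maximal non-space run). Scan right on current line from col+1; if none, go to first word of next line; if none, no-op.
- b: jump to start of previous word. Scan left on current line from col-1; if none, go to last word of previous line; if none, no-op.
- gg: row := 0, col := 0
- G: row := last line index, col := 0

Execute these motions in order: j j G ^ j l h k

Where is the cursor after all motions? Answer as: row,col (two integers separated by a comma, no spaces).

After 1 (j): row=1 col=0 char='r'
After 2 (j): row=2 col=0 char='t'
After 3 (G): row=2 col=0 char='t'
After 4 (^): row=2 col=0 char='t'
After 5 (j): row=2 col=0 char='t'
After 6 (l): row=2 col=1 char='w'
After 7 (h): row=2 col=0 char='t'
After 8 (k): row=1 col=0 char='r'

Answer: 1,0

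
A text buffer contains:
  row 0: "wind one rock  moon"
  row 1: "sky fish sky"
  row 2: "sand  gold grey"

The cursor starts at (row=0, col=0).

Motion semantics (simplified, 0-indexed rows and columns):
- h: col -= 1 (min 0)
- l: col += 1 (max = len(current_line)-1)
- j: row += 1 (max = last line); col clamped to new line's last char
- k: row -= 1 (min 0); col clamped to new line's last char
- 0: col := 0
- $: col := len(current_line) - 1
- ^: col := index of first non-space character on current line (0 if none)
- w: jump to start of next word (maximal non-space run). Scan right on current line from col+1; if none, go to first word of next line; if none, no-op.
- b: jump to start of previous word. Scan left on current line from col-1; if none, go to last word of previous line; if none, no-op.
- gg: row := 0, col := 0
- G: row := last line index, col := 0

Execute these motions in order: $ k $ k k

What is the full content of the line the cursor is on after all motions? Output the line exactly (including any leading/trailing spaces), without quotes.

Answer: wind one rock  moon

Derivation:
After 1 ($): row=0 col=18 char='n'
After 2 (k): row=0 col=18 char='n'
After 3 ($): row=0 col=18 char='n'
After 4 (k): row=0 col=18 char='n'
After 5 (k): row=0 col=18 char='n'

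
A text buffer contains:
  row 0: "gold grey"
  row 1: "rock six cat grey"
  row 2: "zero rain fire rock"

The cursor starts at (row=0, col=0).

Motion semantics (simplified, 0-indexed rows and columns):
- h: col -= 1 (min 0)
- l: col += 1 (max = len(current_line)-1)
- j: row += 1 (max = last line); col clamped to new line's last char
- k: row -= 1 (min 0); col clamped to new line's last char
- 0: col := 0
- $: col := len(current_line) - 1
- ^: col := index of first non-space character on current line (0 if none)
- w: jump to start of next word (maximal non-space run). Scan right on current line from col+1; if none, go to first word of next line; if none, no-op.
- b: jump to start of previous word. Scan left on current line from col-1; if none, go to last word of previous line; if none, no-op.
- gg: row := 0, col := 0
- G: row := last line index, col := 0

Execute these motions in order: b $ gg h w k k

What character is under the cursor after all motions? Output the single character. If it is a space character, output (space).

Answer: g

Derivation:
After 1 (b): row=0 col=0 char='g'
After 2 ($): row=0 col=8 char='y'
After 3 (gg): row=0 col=0 char='g'
After 4 (h): row=0 col=0 char='g'
After 5 (w): row=0 col=5 char='g'
After 6 (k): row=0 col=5 char='g'
After 7 (k): row=0 col=5 char='g'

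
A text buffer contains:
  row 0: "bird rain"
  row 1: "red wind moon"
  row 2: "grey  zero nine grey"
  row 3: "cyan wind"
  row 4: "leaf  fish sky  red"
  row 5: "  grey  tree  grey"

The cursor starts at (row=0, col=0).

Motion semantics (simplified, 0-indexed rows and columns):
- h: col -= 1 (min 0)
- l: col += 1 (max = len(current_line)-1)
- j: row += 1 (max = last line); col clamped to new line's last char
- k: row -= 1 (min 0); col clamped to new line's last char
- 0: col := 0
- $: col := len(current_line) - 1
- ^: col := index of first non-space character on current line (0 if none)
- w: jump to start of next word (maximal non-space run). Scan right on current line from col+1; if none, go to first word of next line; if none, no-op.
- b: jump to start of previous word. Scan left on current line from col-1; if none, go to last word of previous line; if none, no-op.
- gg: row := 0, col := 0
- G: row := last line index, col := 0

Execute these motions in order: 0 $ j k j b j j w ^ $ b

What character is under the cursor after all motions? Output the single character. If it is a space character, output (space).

After 1 (0): row=0 col=0 char='b'
After 2 ($): row=0 col=8 char='n'
After 3 (j): row=1 col=8 char='_'
After 4 (k): row=0 col=8 char='n'
After 5 (j): row=1 col=8 char='_'
After 6 (b): row=1 col=4 char='w'
After 7 (j): row=2 col=4 char='_'
After 8 (j): row=3 col=4 char='_'
After 9 (w): row=3 col=5 char='w'
After 10 (^): row=3 col=0 char='c'
After 11 ($): row=3 col=8 char='d'
After 12 (b): row=3 col=5 char='w'

Answer: w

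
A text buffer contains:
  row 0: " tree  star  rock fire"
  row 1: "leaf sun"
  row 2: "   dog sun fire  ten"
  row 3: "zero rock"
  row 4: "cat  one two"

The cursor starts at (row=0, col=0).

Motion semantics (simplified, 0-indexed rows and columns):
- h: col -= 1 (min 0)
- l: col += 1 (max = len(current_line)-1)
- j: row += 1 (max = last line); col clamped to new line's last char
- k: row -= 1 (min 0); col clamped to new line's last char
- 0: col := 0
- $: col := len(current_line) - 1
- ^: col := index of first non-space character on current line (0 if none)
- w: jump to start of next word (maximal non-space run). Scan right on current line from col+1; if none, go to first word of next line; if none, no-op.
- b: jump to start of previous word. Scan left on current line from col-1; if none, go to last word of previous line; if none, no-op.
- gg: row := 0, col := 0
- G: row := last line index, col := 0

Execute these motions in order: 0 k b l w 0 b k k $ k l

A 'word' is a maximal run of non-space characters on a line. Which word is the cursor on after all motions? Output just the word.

After 1 (0): row=0 col=0 char='_'
After 2 (k): row=0 col=0 char='_'
After 3 (b): row=0 col=0 char='_'
After 4 (l): row=0 col=1 char='t'
After 5 (w): row=0 col=7 char='s'
After 6 (0): row=0 col=0 char='_'
After 7 (b): row=0 col=0 char='_'
After 8 (k): row=0 col=0 char='_'
After 9 (k): row=0 col=0 char='_'
After 10 ($): row=0 col=21 char='e'
After 11 (k): row=0 col=21 char='e'
After 12 (l): row=0 col=21 char='e'

Answer: fire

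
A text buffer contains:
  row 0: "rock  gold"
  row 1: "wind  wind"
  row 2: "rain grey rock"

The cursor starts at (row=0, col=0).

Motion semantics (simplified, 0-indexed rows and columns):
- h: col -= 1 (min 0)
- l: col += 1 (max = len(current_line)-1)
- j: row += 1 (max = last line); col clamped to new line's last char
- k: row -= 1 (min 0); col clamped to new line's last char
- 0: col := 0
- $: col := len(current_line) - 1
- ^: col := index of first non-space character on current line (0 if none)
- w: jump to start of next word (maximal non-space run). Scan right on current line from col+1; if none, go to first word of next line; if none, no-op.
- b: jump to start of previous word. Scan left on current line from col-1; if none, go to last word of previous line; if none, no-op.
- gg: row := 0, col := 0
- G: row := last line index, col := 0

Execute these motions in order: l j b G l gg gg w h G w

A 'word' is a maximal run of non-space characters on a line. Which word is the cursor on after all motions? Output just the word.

After 1 (l): row=0 col=1 char='o'
After 2 (j): row=1 col=1 char='i'
After 3 (b): row=1 col=0 char='w'
After 4 (G): row=2 col=0 char='r'
After 5 (l): row=2 col=1 char='a'
After 6 (gg): row=0 col=0 char='r'
After 7 (gg): row=0 col=0 char='r'
After 8 (w): row=0 col=6 char='g'
After 9 (h): row=0 col=5 char='_'
After 10 (G): row=2 col=0 char='r'
After 11 (w): row=2 col=5 char='g'

Answer: grey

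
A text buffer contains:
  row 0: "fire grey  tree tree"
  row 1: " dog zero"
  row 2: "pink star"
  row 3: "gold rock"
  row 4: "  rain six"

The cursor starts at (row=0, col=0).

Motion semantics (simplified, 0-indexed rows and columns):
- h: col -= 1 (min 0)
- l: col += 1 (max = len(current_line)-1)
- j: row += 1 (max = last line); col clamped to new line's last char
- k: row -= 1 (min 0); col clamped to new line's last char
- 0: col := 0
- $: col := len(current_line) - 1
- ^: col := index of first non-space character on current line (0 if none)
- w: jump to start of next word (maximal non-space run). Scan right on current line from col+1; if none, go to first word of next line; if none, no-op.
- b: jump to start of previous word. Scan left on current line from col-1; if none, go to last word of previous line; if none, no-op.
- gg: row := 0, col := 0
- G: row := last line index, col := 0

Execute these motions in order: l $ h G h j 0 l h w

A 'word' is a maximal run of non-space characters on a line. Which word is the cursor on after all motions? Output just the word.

Answer: rain

Derivation:
After 1 (l): row=0 col=1 char='i'
After 2 ($): row=0 col=19 char='e'
After 3 (h): row=0 col=18 char='e'
After 4 (G): row=4 col=0 char='_'
After 5 (h): row=4 col=0 char='_'
After 6 (j): row=4 col=0 char='_'
After 7 (0): row=4 col=0 char='_'
After 8 (l): row=4 col=1 char='_'
After 9 (h): row=4 col=0 char='_'
After 10 (w): row=4 col=2 char='r'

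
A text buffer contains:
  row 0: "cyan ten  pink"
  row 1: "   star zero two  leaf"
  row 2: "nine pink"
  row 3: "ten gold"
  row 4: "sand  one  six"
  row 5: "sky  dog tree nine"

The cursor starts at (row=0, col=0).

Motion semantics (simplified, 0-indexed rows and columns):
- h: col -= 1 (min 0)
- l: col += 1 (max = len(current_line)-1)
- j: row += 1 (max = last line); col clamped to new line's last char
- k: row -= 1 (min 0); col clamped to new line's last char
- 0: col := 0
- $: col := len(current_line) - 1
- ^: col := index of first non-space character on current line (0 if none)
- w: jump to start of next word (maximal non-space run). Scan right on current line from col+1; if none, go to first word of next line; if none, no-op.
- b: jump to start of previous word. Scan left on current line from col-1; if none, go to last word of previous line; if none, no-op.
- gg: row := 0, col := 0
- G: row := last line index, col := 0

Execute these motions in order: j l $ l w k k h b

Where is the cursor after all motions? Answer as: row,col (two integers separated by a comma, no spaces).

Answer: 0,0

Derivation:
After 1 (j): row=1 col=0 char='_'
After 2 (l): row=1 col=1 char='_'
After 3 ($): row=1 col=21 char='f'
After 4 (l): row=1 col=21 char='f'
After 5 (w): row=2 col=0 char='n'
After 6 (k): row=1 col=0 char='_'
After 7 (k): row=0 col=0 char='c'
After 8 (h): row=0 col=0 char='c'
After 9 (b): row=0 col=0 char='c'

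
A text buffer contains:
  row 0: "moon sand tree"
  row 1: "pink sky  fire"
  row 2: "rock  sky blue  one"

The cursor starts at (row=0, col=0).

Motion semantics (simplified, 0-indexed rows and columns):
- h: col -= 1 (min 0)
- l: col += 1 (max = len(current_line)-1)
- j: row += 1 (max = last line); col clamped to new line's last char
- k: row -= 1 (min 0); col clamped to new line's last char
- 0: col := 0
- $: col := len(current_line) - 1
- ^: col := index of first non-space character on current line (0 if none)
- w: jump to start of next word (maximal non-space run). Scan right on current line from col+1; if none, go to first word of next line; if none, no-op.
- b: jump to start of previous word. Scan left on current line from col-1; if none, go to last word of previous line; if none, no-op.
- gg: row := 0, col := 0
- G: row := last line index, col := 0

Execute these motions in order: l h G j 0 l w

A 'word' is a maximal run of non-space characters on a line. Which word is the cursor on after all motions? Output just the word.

Answer: sky

Derivation:
After 1 (l): row=0 col=1 char='o'
After 2 (h): row=0 col=0 char='m'
After 3 (G): row=2 col=0 char='r'
After 4 (j): row=2 col=0 char='r'
After 5 (0): row=2 col=0 char='r'
After 6 (l): row=2 col=1 char='o'
After 7 (w): row=2 col=6 char='s'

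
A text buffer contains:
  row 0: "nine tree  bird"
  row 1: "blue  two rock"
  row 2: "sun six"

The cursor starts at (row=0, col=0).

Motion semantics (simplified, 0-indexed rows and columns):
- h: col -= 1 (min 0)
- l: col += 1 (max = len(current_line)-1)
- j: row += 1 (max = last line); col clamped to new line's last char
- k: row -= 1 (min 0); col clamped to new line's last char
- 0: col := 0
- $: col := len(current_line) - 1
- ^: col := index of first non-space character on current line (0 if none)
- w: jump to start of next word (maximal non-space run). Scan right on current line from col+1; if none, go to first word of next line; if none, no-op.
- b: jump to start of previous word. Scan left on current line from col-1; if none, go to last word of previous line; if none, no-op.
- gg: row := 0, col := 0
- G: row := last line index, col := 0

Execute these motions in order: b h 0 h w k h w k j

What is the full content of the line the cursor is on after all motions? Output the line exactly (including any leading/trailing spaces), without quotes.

After 1 (b): row=0 col=0 char='n'
After 2 (h): row=0 col=0 char='n'
After 3 (0): row=0 col=0 char='n'
After 4 (h): row=0 col=0 char='n'
After 5 (w): row=0 col=5 char='t'
After 6 (k): row=0 col=5 char='t'
After 7 (h): row=0 col=4 char='_'
After 8 (w): row=0 col=5 char='t'
After 9 (k): row=0 col=5 char='t'
After 10 (j): row=1 col=5 char='_'

Answer: blue  two rock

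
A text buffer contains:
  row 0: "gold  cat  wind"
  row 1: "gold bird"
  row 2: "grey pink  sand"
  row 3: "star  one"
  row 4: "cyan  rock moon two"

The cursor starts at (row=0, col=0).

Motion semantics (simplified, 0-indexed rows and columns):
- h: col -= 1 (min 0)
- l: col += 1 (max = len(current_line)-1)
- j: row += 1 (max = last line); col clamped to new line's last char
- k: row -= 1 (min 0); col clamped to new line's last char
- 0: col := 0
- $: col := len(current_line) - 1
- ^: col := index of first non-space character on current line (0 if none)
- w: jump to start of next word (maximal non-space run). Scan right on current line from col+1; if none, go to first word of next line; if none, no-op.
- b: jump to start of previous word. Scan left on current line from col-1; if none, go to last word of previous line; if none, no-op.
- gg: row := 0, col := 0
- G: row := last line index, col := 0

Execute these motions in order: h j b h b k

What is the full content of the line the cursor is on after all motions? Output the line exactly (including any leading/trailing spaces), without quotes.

Answer: gold  cat  wind

Derivation:
After 1 (h): row=0 col=0 char='g'
After 2 (j): row=1 col=0 char='g'
After 3 (b): row=0 col=11 char='w'
After 4 (h): row=0 col=10 char='_'
After 5 (b): row=0 col=6 char='c'
After 6 (k): row=0 col=6 char='c'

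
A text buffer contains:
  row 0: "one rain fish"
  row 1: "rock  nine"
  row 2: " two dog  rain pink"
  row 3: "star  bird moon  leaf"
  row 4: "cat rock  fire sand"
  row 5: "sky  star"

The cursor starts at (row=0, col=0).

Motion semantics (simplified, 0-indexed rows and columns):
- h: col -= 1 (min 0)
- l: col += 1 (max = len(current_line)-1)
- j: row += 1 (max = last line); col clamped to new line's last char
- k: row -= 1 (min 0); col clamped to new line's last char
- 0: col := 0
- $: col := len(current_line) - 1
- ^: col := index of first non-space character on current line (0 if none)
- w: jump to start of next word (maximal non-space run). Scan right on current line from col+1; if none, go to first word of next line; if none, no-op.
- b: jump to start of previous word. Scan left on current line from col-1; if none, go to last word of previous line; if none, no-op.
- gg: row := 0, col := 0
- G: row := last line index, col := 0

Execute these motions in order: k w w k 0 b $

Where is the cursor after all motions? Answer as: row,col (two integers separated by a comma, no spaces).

Answer: 0,12

Derivation:
After 1 (k): row=0 col=0 char='o'
After 2 (w): row=0 col=4 char='r'
After 3 (w): row=0 col=9 char='f'
After 4 (k): row=0 col=9 char='f'
After 5 (0): row=0 col=0 char='o'
After 6 (b): row=0 col=0 char='o'
After 7 ($): row=0 col=12 char='h'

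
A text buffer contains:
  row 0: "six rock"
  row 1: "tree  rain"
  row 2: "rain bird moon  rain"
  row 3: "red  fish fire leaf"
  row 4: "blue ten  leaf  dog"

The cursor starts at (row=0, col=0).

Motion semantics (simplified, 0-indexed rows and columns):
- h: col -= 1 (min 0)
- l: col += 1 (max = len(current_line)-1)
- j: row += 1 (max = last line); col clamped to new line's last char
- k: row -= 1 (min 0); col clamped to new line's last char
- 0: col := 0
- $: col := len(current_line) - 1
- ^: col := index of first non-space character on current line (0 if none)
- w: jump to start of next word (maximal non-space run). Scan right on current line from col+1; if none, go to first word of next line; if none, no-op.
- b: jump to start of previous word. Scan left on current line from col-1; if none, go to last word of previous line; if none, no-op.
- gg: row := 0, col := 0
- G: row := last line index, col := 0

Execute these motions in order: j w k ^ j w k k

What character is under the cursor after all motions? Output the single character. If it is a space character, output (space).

After 1 (j): row=1 col=0 char='t'
After 2 (w): row=1 col=6 char='r'
After 3 (k): row=0 col=6 char='c'
After 4 (^): row=0 col=0 char='s'
After 5 (j): row=1 col=0 char='t'
After 6 (w): row=1 col=6 char='r'
After 7 (k): row=0 col=6 char='c'
After 8 (k): row=0 col=6 char='c'

Answer: c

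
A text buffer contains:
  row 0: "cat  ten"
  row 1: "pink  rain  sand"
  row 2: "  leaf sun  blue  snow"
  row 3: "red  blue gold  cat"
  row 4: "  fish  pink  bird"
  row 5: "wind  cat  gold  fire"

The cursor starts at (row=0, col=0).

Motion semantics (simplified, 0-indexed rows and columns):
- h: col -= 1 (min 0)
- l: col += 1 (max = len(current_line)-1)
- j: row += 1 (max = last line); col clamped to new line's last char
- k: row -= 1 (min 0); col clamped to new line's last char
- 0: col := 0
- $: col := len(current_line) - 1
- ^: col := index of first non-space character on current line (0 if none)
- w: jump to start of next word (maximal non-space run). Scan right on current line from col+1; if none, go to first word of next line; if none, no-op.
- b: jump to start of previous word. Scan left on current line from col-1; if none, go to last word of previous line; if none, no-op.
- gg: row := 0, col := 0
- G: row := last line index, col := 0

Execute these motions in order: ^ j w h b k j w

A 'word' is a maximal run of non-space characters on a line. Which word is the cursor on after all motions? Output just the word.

Answer: rain

Derivation:
After 1 (^): row=0 col=0 char='c'
After 2 (j): row=1 col=0 char='p'
After 3 (w): row=1 col=6 char='r'
After 4 (h): row=1 col=5 char='_'
After 5 (b): row=1 col=0 char='p'
After 6 (k): row=0 col=0 char='c'
After 7 (j): row=1 col=0 char='p'
After 8 (w): row=1 col=6 char='r'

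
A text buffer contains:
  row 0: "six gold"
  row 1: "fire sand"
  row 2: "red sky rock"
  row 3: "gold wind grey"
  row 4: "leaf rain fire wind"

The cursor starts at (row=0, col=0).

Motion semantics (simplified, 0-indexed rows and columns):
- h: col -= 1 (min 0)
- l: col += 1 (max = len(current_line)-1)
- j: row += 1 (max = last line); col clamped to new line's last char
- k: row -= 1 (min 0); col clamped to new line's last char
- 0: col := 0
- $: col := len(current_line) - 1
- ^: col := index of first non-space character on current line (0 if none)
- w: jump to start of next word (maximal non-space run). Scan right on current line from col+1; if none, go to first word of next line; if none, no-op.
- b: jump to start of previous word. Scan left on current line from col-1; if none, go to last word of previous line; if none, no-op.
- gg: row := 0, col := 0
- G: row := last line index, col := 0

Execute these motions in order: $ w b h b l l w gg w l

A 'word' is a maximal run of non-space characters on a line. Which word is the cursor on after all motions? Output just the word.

Answer: gold

Derivation:
After 1 ($): row=0 col=7 char='d'
After 2 (w): row=1 col=0 char='f'
After 3 (b): row=0 col=4 char='g'
After 4 (h): row=0 col=3 char='_'
After 5 (b): row=0 col=0 char='s'
After 6 (l): row=0 col=1 char='i'
After 7 (l): row=0 col=2 char='x'
After 8 (w): row=0 col=4 char='g'
After 9 (gg): row=0 col=0 char='s'
After 10 (w): row=0 col=4 char='g'
After 11 (l): row=0 col=5 char='o'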